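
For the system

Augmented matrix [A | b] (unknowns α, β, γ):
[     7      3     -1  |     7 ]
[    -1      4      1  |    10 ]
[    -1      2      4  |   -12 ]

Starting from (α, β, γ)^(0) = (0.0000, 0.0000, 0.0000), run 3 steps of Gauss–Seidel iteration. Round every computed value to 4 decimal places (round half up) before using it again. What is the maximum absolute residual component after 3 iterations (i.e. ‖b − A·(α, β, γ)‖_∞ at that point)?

Iteration 1:
  α = (7 - (3)·0.0000 - (-1)·0.0000) / (7) = 1.0000
  β = (10 - (-1)·1.0000 - (1)·0.0000) / (4) = 2.7500
  γ = (-12 - (-1)·1.0000 - (2)·2.7500) / (4) = -4.1250
Iteration 2:
  α = (7 - (3)·2.7500 - (-1)·-4.1250) / (7) = -0.7679
  β = (10 - (-1)·-0.7679 - (1)·-4.1250) / (4) = 3.3393
  γ = (-12 - (-1)·-0.7679 - (2)·3.3393) / (4) = -4.8616
Iteration 3:
  α = (7 - (3)·3.3393 - (-1)·-4.8616) / (7) = -1.1256
  β = (10 - (-1)·-1.1256 - (1)·-4.8616) / (4) = 3.4340
  γ = (-12 - (-1)·-1.1256 - (2)·3.4340) / (4) = -4.9984
Residual b − A·x = (-0.4212, 0.1368, 0.0000); ∞-norm = 0.4212

0.4212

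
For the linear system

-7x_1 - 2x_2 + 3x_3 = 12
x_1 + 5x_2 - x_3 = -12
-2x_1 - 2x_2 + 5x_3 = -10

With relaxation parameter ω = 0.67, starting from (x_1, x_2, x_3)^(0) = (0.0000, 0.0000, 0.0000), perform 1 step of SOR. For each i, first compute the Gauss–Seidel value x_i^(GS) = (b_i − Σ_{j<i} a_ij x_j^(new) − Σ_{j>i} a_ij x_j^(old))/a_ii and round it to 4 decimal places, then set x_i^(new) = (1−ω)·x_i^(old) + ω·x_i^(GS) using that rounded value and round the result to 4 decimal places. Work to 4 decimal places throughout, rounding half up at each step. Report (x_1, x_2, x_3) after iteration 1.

(-1.1486, -1.4541, -2.0375)

Iteration 1:
  x_1: GS value = (12 - (-2)·0.0000 - (3)·0.0000) / (-7) = -1.7143;  x_1 ← (1−ω)·0.0000 + ω·-1.7143 = -1.1486
  x_2: GS value = (-12 - (1)·-1.1486 - (-1)·0.0000) / (5) = -2.1703;  x_2 ← (1−ω)·0.0000 + ω·-2.1703 = -1.4541
  x_3: GS value = (-10 - (-2)·-1.1486 - (-2)·-1.4541) / (5) = -3.0411;  x_3 ← (1−ω)·0.0000 + ω·-3.0411 = -2.0375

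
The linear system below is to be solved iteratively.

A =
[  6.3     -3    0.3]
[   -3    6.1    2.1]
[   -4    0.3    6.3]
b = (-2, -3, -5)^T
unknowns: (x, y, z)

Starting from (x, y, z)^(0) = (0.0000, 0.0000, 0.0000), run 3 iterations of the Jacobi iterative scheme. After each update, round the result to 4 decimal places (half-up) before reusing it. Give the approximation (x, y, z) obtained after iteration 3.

(-0.4496, -0.4100, -1.1021)

Iteration 1:
  x = (-2 - (-3)·0.0000 - (0.3)·0.0000) / (6.3) = -0.3175
  y = (-3 - (-3)·0.0000 - (2.1)·0.0000) / (6.1) = -0.4918
  z = (-5 - (-4)·0.0000 - (0.3)·0.0000) / (6.3) = -0.7937
Iteration 2:
  x = (-2 - (-3)·-0.4918 - (0.3)·-0.7937) / (6.3) = -0.5139
  y = (-3 - (-3)·-0.3175 - (2.1)·-0.7937) / (6.1) = -0.3747
  z = (-5 - (-4)·-0.3175 - (0.3)·-0.4918) / (6.3) = -0.9718
Iteration 3:
  x = (-2 - (-3)·-0.3747 - (0.3)·-0.9718) / (6.3) = -0.4496
  y = (-3 - (-3)·-0.5139 - (2.1)·-0.9718) / (6.1) = -0.4100
  z = (-5 - (-4)·-0.5139 - (0.3)·-0.3747) / (6.3) = -1.1021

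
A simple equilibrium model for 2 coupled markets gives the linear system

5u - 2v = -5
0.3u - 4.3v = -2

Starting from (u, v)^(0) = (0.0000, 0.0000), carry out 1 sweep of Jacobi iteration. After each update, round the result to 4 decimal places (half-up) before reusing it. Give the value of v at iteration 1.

0.4651

Iteration 1:
  u = (-5 - (-2)·0.0000) / (5) = -1.0000
  v = (-2 - (0.3)·0.0000) / (-4.3) = 0.4651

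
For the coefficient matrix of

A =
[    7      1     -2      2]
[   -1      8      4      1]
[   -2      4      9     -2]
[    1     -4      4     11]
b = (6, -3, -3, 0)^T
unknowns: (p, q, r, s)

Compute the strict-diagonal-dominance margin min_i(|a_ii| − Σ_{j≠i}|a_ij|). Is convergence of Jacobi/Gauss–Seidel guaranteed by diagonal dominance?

1

row 1: |7| − (1+2+2) = 2
row 2: |8| − (1+4+1) = 2
row 3: |9| − (2+4+2) = 1
row 4: |11| − (1+4+4) = 2
minimum over rows = 1 → strictly diagonally dominant (convergence guaranteed)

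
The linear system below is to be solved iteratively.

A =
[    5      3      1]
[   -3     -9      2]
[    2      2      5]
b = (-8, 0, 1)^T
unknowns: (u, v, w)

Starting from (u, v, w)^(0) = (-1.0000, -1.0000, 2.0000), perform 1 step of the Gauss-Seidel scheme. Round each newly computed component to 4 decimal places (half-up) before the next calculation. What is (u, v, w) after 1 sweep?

Iteration 1:
  u = (-8 - (3)·-1.0000 - (1)·2.0000) / (5) = -1.4000
  v = (0 - (-3)·-1.4000 - (2)·2.0000) / (-9) = 0.9111
  w = (1 - (2)·-1.4000 - (2)·0.9111) / (5) = 0.3956

(-1.4000, 0.9111, 0.3956)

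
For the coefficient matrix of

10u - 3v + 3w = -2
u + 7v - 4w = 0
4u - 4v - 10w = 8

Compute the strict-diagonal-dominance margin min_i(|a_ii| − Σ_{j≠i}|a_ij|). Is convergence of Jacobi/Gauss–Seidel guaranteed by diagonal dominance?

row 1: |10| − (3+3) = 4
row 2: |7| − (1+4) = 2
row 3: |-10| − (4+4) = 2
minimum over rows = 2 → strictly diagonally dominant (convergence guaranteed)

2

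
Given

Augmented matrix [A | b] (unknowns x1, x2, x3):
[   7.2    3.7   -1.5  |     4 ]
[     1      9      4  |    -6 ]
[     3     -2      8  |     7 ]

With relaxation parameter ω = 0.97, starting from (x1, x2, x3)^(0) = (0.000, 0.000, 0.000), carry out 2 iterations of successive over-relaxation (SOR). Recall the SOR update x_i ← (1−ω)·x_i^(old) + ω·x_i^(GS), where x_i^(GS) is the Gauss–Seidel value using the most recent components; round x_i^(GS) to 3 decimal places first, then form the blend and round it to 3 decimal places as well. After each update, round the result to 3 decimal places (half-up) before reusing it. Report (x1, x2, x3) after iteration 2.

(1.004, -0.983, 0.260)

Iteration 1:
  x1: GS value = (4 - (3.7)·0.000 - (-1.5)·0.000) / (7.2) = 0.556;  x1 ← (1−ω)·0.000 + ω·0.556 = 0.539
  x2: GS value = (-6 - (1)·0.539 - (4)·0.000) / (9) = -0.727;  x2 ← (1−ω)·0.000 + ω·-0.727 = -0.705
  x3: GS value = (7 - (3)·0.539 - (-2)·-0.705) / (8) = 0.497;  x3 ← (1−ω)·0.000 + ω·0.497 = 0.482
Iteration 2:
  x1: GS value = (4 - (3.7)·-0.705 - (-1.5)·0.482) / (7.2) = 1.018;  x1 ← (1−ω)·0.539 + ω·1.018 = 1.004
  x2: GS value = (-6 - (1)·1.004 - (4)·0.482) / (9) = -0.992;  x2 ← (1−ω)·-0.705 + ω·-0.992 = -0.983
  x3: GS value = (7 - (3)·1.004 - (-2)·-0.983) / (8) = 0.253;  x3 ← (1−ω)·0.482 + ω·0.253 = 0.260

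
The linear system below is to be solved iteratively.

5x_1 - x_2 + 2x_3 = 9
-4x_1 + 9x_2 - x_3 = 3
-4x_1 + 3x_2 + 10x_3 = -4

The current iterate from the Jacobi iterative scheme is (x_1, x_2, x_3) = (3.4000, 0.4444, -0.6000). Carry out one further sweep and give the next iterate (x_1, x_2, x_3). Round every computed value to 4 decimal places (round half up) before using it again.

(2.1289, 1.7778, 0.8267)

One sweep:
  x_1 = (9 - (-1)·0.4444 - (2)·-0.6000) / (5) = 2.1289
  x_2 = (3 - (-4)·3.4000 - (-1)·-0.6000) / (9) = 1.7778
  x_3 = (-4 - (-4)·3.4000 - (3)·0.4444) / (10) = 0.8267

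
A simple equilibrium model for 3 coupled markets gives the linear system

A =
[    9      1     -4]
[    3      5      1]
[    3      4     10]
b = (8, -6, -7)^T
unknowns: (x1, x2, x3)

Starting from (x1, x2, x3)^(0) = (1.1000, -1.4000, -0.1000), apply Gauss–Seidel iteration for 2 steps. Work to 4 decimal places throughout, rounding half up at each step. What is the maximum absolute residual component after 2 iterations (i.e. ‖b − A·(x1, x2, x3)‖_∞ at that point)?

0.1131

Iteration 1:
  x1 = (8 - (1)·-1.4000 - (-4)·-0.1000) / (9) = 1.0000
  x2 = (-6 - (3)·1.0000 - (1)·-0.1000) / (5) = -1.7800
  x3 = (-7 - (3)·1.0000 - (4)·-1.7800) / (10) = -0.2880
Iteration 2:
  x1 = (8 - (1)·-1.7800 - (-4)·-0.2880) / (9) = 0.9587
  x2 = (-6 - (3)·0.9587 - (1)·-0.2880) / (5) = -1.7176
  x3 = (-7 - (3)·0.9587 - (4)·-1.7176) / (10) = -0.3006
Residual b − A·x = (-0.1131, 0.0125, 0.0003); ∞-norm = 0.1131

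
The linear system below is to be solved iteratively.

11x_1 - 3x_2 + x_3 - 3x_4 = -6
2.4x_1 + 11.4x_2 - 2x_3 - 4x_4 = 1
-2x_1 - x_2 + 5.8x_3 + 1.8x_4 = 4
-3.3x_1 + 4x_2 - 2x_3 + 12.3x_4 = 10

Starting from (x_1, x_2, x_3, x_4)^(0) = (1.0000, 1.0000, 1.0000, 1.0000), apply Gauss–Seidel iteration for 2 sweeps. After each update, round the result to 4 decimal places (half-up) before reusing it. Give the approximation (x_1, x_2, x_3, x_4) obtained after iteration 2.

(-0.2351, 0.4479, 0.4819, 0.6826)

Iteration 1:
  x_1 = (-6 - (-3)·1.0000 - (1)·1.0000 - (-3)·1.0000) / (11) = -0.0909
  x_2 = (1 - (2.4)·-0.0909 - (-2)·1.0000 - (-4)·1.0000) / (11.4) = 0.6332
  x_3 = (4 - (-2)·-0.0909 - (-1)·0.6332 - (1.8)·1.0000) / (5.8) = 0.4571
  x_4 = (10 - (-3.3)·-0.0909 - (4)·0.6332 - (-2)·0.4571) / (12.3) = 0.6570
Iteration 2:
  x_1 = (-6 - (-3)·0.6332 - (1)·0.4571 - (-3)·0.6570) / (11) = -0.2351
  x_2 = (1 - (2.4)·-0.2351 - (-2)·0.4571 - (-4)·0.6570) / (11.4) = 0.4479
  x_3 = (4 - (-2)·-0.2351 - (-1)·0.4479 - (1.8)·0.6570) / (5.8) = 0.4819
  x_4 = (10 - (-3.3)·-0.2351 - (4)·0.4479 - (-2)·0.4819) / (12.3) = 0.6826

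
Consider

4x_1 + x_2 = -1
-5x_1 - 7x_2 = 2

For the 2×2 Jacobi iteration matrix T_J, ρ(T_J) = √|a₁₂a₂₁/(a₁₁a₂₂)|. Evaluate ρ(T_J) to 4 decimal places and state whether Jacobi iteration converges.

0.4226

a₁₂a₂₁/(a₁₁a₂₂) = (1)·(-5) / ((4)·(-7)) = 0.178571
ρ = √|0.178571| = √0.178571 = 0.4226
ρ < 1, so Jacobi converges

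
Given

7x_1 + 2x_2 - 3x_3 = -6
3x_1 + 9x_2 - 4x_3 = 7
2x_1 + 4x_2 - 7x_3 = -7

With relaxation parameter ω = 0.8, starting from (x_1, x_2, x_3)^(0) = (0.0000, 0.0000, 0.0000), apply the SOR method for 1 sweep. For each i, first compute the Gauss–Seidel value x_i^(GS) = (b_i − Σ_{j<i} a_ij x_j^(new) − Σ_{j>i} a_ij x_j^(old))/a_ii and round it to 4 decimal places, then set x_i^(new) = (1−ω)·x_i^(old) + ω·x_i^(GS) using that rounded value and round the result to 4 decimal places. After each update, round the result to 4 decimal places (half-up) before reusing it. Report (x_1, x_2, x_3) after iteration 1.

(-0.6857, 0.8050, 1.0113)

Iteration 1:
  x_1: GS value = (-6 - (2)·0.0000 - (-3)·0.0000) / (7) = -0.8571;  x_1 ← (1−ω)·0.0000 + ω·-0.8571 = -0.6857
  x_2: GS value = (7 - (3)·-0.6857 - (-4)·0.0000) / (9) = 1.0063;  x_2 ← (1−ω)·0.0000 + ω·1.0063 = 0.8050
  x_3: GS value = (-7 - (2)·-0.6857 - (4)·0.8050) / (-7) = 1.2641;  x_3 ← (1−ω)·0.0000 + ω·1.2641 = 1.0113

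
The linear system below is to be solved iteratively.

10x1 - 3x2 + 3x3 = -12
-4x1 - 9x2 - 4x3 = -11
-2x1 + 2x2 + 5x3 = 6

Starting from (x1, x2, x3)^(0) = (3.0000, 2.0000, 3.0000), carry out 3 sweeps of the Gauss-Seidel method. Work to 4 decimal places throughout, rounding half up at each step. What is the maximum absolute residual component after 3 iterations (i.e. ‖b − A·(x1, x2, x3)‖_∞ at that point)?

Iteration 1:
  x1 = (-12 - (-3)·2.0000 - (3)·3.0000) / (10) = -1.5000
  x2 = (-11 - (-4)·-1.5000 - (-4)·3.0000) / (-9) = 0.5556
  x3 = (6 - (-2)·-1.5000 - (2)·0.5556) / (5) = 0.3778
Iteration 2:
  x1 = (-12 - (-3)·0.5556 - (3)·0.3778) / (10) = -1.1467
  x2 = (-11 - (-4)·-1.1467 - (-4)·0.3778) / (-9) = 1.5640
  x3 = (6 - (-2)·-1.1467 - (2)·1.5640) / (5) = 0.1157
Iteration 3:
  x1 = (-12 - (-3)·1.5640 - (3)·0.1157) / (10) = -0.7655
  x2 = (-11 - (-4)·-0.7655 - (-4)·0.1157) / (-9) = 1.5110
  x3 = (6 - (-2)·-0.7655 - (2)·1.5110) / (5) = 0.2894
Residual b − A·x = (-0.6802, 0.6946, 0.0000); ∞-norm = 0.6946

0.6946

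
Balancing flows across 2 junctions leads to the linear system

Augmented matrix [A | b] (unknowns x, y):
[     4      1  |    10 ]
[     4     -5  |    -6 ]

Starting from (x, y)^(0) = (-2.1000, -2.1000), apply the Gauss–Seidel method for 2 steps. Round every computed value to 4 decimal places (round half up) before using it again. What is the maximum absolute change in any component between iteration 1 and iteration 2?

Iteration 1:
  x = (10 - (1)·-2.1000) / (4) = 3.0250
  y = (-6 - (4)·3.0250) / (-5) = 3.6200
Iteration 2:
  x = (10 - (1)·3.6200) / (4) = 1.5950
  y = (-6 - (4)·1.5950) / (-5) = 2.4760
Change: (-1.4300, -1.1440) → max |·| = 1.4300

1.4300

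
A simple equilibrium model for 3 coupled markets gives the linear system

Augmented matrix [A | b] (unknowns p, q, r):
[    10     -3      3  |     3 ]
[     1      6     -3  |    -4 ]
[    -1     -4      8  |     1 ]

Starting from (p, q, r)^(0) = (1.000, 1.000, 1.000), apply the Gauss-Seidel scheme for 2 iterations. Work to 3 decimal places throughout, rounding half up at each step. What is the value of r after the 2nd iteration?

Iteration 1:
  p = (3 - (-3)·1.000 - (3)·1.000) / (10) = 0.300
  q = (-4 - (1)·0.300 - (-3)·1.000) / (6) = -0.217
  r = (1 - (-1)·0.300 - (-4)·-0.217) / (8) = 0.054
Iteration 2:
  p = (3 - (-3)·-0.217 - (3)·0.054) / (10) = 0.219
  q = (-4 - (1)·0.219 - (-3)·0.054) / (6) = -0.676
  r = (1 - (-1)·0.219 - (-4)·-0.676) / (8) = -0.186

-0.186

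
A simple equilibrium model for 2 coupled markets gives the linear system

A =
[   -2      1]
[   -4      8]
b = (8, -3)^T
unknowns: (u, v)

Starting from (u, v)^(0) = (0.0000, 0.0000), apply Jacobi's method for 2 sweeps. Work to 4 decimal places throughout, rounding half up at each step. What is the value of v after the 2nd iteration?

Iteration 1:
  u = (8 - (1)·0.0000) / (-2) = -4.0000
  v = (-3 - (-4)·0.0000) / (8) = -0.3750
Iteration 2:
  u = (8 - (1)·-0.3750) / (-2) = -4.1875
  v = (-3 - (-4)·-4.0000) / (8) = -2.3750

-2.3750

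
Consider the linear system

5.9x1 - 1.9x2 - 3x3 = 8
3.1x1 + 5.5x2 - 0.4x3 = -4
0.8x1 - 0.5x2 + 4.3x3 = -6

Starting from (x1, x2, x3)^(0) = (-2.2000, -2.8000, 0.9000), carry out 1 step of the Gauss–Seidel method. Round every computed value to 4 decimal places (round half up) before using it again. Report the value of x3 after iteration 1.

-1.7017

Iteration 1:
  x1 = (8 - (-1.9)·-2.8000 - (-3)·0.9000) / (5.9) = 0.9119
  x2 = (-4 - (3.1)·0.9119 - (-0.4)·0.9000) / (5.5) = -1.1758
  x3 = (-6 - (0.8)·0.9119 - (-0.5)·-1.1758) / (4.3) = -1.7017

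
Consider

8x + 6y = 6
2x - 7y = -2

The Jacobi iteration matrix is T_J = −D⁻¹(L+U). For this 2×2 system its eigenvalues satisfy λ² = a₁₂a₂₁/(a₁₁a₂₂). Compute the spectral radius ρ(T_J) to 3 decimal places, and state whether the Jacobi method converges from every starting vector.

0.463

a₁₂a₂₁/(a₁₁a₂₂) = (6)·(2) / ((8)·(-7)) = -0.214286
ρ = √|-0.214286| = √0.214286 = 0.463
ρ < 1, so Jacobi converges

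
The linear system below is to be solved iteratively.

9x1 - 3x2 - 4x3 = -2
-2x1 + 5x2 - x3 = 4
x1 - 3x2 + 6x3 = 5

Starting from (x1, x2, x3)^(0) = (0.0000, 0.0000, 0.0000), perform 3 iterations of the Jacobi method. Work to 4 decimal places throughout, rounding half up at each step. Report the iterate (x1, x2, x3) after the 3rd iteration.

(0.6350, 1.2200, 1.2031)

Iteration 1:
  x1 = (-2 - (-3)·0.0000 - (-4)·0.0000) / (9) = -0.2222
  x2 = (4 - (-2)·0.0000 - (-1)·0.0000) / (5) = 0.8000
  x3 = (5 - (1)·0.0000 - (-3)·0.0000) / (6) = 0.8333
Iteration 2:
  x1 = (-2 - (-3)·0.8000 - (-4)·0.8333) / (9) = 0.4148
  x2 = (4 - (-2)·-0.2222 - (-1)·0.8333) / (5) = 0.8778
  x3 = (5 - (1)·-0.2222 - (-3)·0.8000) / (6) = 1.2704
Iteration 3:
  x1 = (-2 - (-3)·0.8778 - (-4)·1.2704) / (9) = 0.6350
  x2 = (4 - (-2)·0.4148 - (-1)·1.2704) / (5) = 1.2200
  x3 = (5 - (1)·0.4148 - (-3)·0.8778) / (6) = 1.2031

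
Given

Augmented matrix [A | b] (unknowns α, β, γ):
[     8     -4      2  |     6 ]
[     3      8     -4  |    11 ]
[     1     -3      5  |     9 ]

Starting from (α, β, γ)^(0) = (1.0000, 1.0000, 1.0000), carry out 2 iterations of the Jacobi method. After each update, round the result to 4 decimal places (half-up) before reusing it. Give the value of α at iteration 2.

Iteration 1:
  α = (6 - (-4)·1.0000 - (2)·1.0000) / (8) = 1.0000
  β = (11 - (3)·1.0000 - (-4)·1.0000) / (8) = 1.5000
  γ = (9 - (1)·1.0000 - (-3)·1.0000) / (5) = 2.2000
Iteration 2:
  α = (6 - (-4)·1.5000 - (2)·2.2000) / (8) = 0.9500
  β = (11 - (3)·1.0000 - (-4)·2.2000) / (8) = 2.1000
  γ = (9 - (1)·1.0000 - (-3)·1.5000) / (5) = 2.5000

0.9500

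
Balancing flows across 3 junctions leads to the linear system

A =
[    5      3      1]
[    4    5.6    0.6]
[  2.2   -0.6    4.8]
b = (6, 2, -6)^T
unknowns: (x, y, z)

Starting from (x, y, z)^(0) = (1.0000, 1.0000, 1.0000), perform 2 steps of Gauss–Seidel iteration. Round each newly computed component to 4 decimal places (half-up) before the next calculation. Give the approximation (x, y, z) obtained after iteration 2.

Iteration 1:
  x = (6 - (3)·1.0000 - (1)·1.0000) / (5) = 0.4000
  y = (2 - (4)·0.4000 - (0.6)·1.0000) / (5.6) = -0.0357
  z = (-6 - (2.2)·0.4000 - (-0.6)·-0.0357) / (4.8) = -1.4378
Iteration 2:
  x = (6 - (3)·-0.0357 - (1)·-1.4378) / (5) = 1.5090
  y = (2 - (4)·1.5090 - (0.6)·-1.4378) / (5.6) = -0.5667
  z = (-6 - (2.2)·1.5090 - (-0.6)·-0.5667) / (4.8) = -2.0125

(1.5090, -0.5667, -2.0125)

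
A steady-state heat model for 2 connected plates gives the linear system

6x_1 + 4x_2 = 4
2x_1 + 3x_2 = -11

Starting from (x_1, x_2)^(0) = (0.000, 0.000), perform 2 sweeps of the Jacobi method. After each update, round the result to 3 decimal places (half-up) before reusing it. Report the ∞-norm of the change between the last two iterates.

Iteration 1:
  x_1 = (4 - (4)·0.000) / (6) = 0.667
  x_2 = (-11 - (2)·0.000) / (3) = -3.667
Iteration 2:
  x_1 = (4 - (4)·-3.667) / (6) = 3.111
  x_2 = (-11 - (2)·0.667) / (3) = -4.111
Change: (2.444, -0.444) → max |·| = 2.444

2.444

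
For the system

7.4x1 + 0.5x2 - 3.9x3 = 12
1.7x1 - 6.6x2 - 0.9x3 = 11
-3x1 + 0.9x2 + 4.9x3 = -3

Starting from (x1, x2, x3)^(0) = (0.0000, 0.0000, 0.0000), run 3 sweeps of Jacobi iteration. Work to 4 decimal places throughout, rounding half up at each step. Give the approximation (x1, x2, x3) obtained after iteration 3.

Iteration 1:
  x1 = (12 - (0.5)·0.0000 - (-3.9)·0.0000) / (7.4) = 1.6216
  x2 = (11 - (1.7)·0.0000 - (-0.9)·0.0000) / (-6.6) = -1.6667
  x3 = (-3 - (-3)·0.0000 - (0.9)·0.0000) / (4.9) = -0.6122
Iteration 2:
  x1 = (12 - (0.5)·-1.6667 - (-3.9)·-0.6122) / (7.4) = 1.4116
  x2 = (11 - (1.7)·1.6216 - (-0.9)·-0.6122) / (-6.6) = -1.1655
  x3 = (-3 - (-3)·1.6216 - (0.9)·-1.6667) / (4.9) = 0.6867
Iteration 3:
  x1 = (12 - (0.5)·-1.1655 - (-3.9)·0.6867) / (7.4) = 2.0623
  x2 = (11 - (1.7)·1.4116 - (-0.9)·0.6867) / (-6.6) = -1.3967
  x3 = (-3 - (-3)·1.4116 - (0.9)·-1.1655) / (4.9) = 0.4661

(2.0623, -1.3967, 0.4661)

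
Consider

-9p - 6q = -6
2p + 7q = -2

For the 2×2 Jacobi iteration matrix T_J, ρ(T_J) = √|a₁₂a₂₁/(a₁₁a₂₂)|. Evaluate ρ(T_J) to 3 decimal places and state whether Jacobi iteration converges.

0.436

a₁₂a₂₁/(a₁₁a₂₂) = (-6)·(2) / ((-9)·(7)) = 0.190476
ρ = √|0.190476| = √0.190476 = 0.436
ρ < 1, so Jacobi converges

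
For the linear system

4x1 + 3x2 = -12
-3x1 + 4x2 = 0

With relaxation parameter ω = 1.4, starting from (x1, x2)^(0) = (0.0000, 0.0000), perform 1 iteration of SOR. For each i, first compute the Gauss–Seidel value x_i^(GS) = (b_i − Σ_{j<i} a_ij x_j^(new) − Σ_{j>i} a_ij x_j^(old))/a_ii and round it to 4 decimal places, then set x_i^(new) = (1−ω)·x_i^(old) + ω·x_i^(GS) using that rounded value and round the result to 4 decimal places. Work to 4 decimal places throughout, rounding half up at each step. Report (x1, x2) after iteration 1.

(-4.2000, -4.4100)

Iteration 1:
  x1: GS value = (-12 - (3)·0.0000) / (4) = -3.0000;  x1 ← (1−ω)·0.0000 + ω·-3.0000 = -4.2000
  x2: GS value = (0 - (-3)·-4.2000) / (4) = -3.1500;  x2 ← (1−ω)·0.0000 + ω·-3.1500 = -4.4100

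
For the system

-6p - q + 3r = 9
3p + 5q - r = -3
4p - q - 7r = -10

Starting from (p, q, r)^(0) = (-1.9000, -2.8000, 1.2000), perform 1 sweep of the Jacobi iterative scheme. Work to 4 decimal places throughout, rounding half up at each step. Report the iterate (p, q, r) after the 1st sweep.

Iteration 1:
  p = (9 - (-1)·-2.8000 - (3)·1.2000) / (-6) = -0.4333
  q = (-3 - (3)·-1.9000 - (-1)·1.2000) / (5) = 0.7800
  r = (-10 - (4)·-1.9000 - (-1)·-2.8000) / (-7) = 0.7429

(-0.4333, 0.7800, 0.7429)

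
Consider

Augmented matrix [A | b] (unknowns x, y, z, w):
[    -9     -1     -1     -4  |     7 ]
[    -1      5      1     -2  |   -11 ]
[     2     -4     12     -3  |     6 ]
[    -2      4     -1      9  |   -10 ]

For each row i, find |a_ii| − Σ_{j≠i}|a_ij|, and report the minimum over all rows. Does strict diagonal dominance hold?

row 1: |-9| − (1+1+4) = 3
row 2: |5| − (1+1+2) = 1
row 3: |12| − (2+4+3) = 3
row 4: |9| − (2+4+1) = 2
minimum over rows = 1 → strictly diagonally dominant (convergence guaranteed)

1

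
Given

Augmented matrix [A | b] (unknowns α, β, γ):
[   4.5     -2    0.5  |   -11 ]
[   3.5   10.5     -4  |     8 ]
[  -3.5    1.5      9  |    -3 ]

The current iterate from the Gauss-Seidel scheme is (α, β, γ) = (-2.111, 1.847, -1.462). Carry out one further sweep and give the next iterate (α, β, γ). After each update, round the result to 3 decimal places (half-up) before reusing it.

(-1.461, 0.692, -1.017)

One sweep:
  α = (-11 - (-2)·1.847 - (0.5)·-1.462) / (4.5) = -1.461
  β = (8 - (3.5)·-1.461 - (-4)·-1.462) / (10.5) = 0.692
  γ = (-3 - (-3.5)·-1.461 - (1.5)·0.692) / (9) = -1.017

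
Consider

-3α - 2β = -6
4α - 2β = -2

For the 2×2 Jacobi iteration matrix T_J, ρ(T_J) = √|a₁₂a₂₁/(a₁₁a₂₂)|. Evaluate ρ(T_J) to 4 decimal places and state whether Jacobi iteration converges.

1.1547

a₁₂a₂₁/(a₁₁a₂₂) = (-2)·(4) / ((-3)·(-2)) = -1.333333
ρ = √|-1.333333| = √1.333333 = 1.1547
ρ > 1, so Jacobi diverges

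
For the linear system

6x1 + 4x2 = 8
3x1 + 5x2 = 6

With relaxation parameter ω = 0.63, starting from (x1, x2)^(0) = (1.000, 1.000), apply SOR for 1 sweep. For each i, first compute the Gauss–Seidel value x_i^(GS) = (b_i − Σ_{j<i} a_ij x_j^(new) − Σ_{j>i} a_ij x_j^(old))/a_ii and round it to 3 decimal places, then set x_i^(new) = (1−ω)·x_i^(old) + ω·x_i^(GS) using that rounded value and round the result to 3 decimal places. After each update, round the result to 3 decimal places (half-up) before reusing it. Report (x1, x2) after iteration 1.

(0.790, 0.827)

Iteration 1:
  x1: GS value = (8 - (4)·1.000) / (6) = 0.667;  x1 ← (1−ω)·1.000 + ω·0.667 = 0.790
  x2: GS value = (6 - (3)·0.790) / (5) = 0.726;  x2 ← (1−ω)·1.000 + ω·0.726 = 0.827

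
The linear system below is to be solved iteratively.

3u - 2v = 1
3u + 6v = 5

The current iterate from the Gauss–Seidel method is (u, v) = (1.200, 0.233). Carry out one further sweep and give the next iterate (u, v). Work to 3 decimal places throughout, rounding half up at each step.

(0.489, 0.589)

One sweep:
  u = (1 - (-2)·0.233) / (3) = 0.489
  v = (5 - (3)·0.489) / (6) = 0.589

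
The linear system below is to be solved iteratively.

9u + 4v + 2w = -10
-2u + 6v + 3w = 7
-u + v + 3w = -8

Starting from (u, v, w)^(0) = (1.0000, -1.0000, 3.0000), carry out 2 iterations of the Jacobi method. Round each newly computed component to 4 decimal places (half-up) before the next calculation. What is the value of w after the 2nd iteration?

Iteration 1:
  u = (-10 - (4)·-1.0000 - (2)·3.0000) / (9) = -1.3333
  v = (7 - (-2)·1.0000 - (3)·3.0000) / (6) = 0.0000
  w = (-8 - (-1)·1.0000 - (1)·-1.0000) / (3) = -2.0000
Iteration 2:
  u = (-10 - (4)·0.0000 - (2)·-2.0000) / (9) = -0.6667
  v = (7 - (-2)·-1.3333 - (3)·-2.0000) / (6) = 1.7222
  w = (-8 - (-1)·-1.3333 - (1)·0.0000) / (3) = -3.1111

-3.1111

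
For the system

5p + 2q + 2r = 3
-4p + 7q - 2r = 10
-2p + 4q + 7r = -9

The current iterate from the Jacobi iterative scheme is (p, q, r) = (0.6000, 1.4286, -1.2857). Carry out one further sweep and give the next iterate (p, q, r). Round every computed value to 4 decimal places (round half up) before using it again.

(0.5428, 1.4041, -1.9306)

One sweep:
  p = (3 - (2)·1.4286 - (2)·-1.2857) / (5) = 0.5428
  q = (10 - (-4)·0.6000 - (-2)·-1.2857) / (7) = 1.4041
  r = (-9 - (-2)·0.6000 - (4)·1.4286) / (7) = -1.9306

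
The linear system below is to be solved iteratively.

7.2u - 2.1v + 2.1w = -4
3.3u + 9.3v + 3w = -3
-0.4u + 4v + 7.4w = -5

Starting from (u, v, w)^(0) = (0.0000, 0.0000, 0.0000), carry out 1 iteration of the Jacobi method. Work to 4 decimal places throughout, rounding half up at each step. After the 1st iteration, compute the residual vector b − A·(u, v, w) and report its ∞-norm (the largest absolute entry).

Iteration 1:
  u = (-4 - (-2.1)·0.0000 - (2.1)·0.0000) / (7.2) = -0.5556
  v = (-3 - (3.3)·0.0000 - (3)·0.0000) / (9.3) = -0.3226
  w = (-5 - (-0.4)·0.0000 - (4)·0.0000) / (7.4) = -0.6757
Residual b − A·x = (0.7418, 3.8608, 1.0683); ∞-norm = 3.8608

3.8608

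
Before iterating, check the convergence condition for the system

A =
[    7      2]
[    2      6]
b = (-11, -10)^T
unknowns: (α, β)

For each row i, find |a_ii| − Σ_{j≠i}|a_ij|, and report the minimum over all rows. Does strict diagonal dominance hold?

4

row 1: |7| − (2) = 5
row 2: |6| − (2) = 4
minimum over rows = 4 → strictly diagonally dominant (convergence guaranteed)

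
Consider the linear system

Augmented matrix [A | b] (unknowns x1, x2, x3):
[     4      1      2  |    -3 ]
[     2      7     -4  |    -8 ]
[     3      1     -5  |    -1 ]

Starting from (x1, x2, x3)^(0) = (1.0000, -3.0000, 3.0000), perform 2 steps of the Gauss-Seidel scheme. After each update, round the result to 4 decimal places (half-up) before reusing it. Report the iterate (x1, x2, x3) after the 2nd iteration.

Iteration 1:
  x1 = (-3 - (1)·-3.0000 - (2)·3.0000) / (4) = -1.5000
  x2 = (-8 - (2)·-1.5000 - (-4)·3.0000) / (7) = 1.0000
  x3 = (-1 - (3)·-1.5000 - (1)·1.0000) / (-5) = -0.5000
Iteration 2:
  x1 = (-3 - (1)·1.0000 - (2)·-0.5000) / (4) = -0.7500
  x2 = (-8 - (2)·-0.7500 - (-4)·-0.5000) / (7) = -1.2143
  x3 = (-1 - (3)·-0.7500 - (1)·-1.2143) / (-5) = -0.4929

(-0.7500, -1.2143, -0.4929)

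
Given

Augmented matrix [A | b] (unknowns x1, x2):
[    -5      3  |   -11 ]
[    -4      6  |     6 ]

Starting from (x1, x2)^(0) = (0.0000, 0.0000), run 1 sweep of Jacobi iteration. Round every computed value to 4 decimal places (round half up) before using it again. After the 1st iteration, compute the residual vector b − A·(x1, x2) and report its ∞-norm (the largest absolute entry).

8.8000

Iteration 1:
  x1 = (-11 - (3)·0.0000) / (-5) = 2.2000
  x2 = (6 - (-4)·0.0000) / (6) = 1.0000
Residual b − A·x = (-3.0000, 8.8000); ∞-norm = 8.8000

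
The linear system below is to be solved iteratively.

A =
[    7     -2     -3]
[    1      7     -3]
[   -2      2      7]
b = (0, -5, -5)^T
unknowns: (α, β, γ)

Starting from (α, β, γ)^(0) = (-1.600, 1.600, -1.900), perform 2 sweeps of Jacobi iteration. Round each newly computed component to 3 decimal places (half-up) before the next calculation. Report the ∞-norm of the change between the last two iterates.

1.184

Iteration 1:
  α = (0 - (-2)·1.600 - (-3)·-1.900) / (7) = -0.357
  β = (-5 - (1)·-1.600 - (-3)·-1.900) / (7) = -1.300
  γ = (-5 - (-2)·-1.600 - (2)·1.600) / (7) = -1.629
Iteration 2:
  α = (0 - (-2)·-1.300 - (-3)·-1.629) / (7) = -1.070
  β = (-5 - (1)·-0.357 - (-3)·-1.629) / (7) = -1.361
  γ = (-5 - (-2)·-0.357 - (2)·-1.300) / (7) = -0.445
Change: (-0.713, -0.061, 1.184) → max |·| = 1.184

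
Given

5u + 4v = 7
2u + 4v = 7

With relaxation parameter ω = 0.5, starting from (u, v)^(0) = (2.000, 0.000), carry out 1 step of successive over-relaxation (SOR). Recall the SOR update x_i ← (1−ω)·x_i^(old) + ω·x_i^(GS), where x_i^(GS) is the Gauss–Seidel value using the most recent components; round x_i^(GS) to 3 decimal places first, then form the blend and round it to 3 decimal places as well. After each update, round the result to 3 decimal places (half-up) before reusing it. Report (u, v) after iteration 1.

Iteration 1:
  u: GS value = (7 - (4)·0.000) / (5) = 1.400;  u ← (1−ω)·2.000 + ω·1.400 = 1.700
  v: GS value = (7 - (2)·1.700) / (4) = 0.900;  v ← (1−ω)·0.000 + ω·0.900 = 0.450

(1.700, 0.450)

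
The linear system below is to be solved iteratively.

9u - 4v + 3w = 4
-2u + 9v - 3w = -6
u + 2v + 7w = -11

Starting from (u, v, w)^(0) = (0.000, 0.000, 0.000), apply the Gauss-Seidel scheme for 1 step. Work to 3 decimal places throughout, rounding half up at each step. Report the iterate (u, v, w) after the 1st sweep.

(0.444, -0.568, -1.473)

Iteration 1:
  u = (4 - (-4)·0.000 - (3)·0.000) / (9) = 0.444
  v = (-6 - (-2)·0.444 - (-3)·0.000) / (9) = -0.568
  w = (-11 - (1)·0.444 - (2)·-0.568) / (7) = -1.473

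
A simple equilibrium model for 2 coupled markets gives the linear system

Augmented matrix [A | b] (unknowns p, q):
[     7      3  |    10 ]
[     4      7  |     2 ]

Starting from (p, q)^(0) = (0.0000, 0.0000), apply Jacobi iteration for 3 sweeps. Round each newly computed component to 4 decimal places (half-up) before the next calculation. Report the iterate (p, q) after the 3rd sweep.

(1.6560, -0.4606)

Iteration 1:
  p = (10 - (3)·0.0000) / (7) = 1.4286
  q = (2 - (4)·0.0000) / (7) = 0.2857
Iteration 2:
  p = (10 - (3)·0.2857) / (7) = 1.3061
  q = (2 - (4)·1.4286) / (7) = -0.5306
Iteration 3:
  p = (10 - (3)·-0.5306) / (7) = 1.6560
  q = (2 - (4)·1.3061) / (7) = -0.4606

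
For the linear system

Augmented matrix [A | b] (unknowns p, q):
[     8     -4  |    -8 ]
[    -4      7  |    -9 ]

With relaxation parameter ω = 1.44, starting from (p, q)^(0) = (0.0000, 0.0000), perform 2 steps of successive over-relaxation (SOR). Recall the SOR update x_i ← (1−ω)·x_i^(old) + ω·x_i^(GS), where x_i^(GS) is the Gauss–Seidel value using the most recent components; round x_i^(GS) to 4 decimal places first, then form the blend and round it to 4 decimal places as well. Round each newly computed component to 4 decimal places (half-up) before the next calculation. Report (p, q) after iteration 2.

(-2.9926, -2.9779)

Iteration 1:
  p: GS value = (-8 - (-4)·0.0000) / (8) = -1.0000;  p ← (1−ω)·0.0000 + ω·-1.0000 = -1.4400
  q: GS value = (-9 - (-4)·-1.4400) / (7) = -2.1086;  q ← (1−ω)·0.0000 + ω·-2.1086 = -3.0364
Iteration 2:
  p: GS value = (-8 - (-4)·-3.0364) / (8) = -2.5182;  p ← (1−ω)·-1.4400 + ω·-2.5182 = -2.9926
  q: GS value = (-9 - (-4)·-2.9926) / (7) = -2.9958;  q ← (1−ω)·-3.0364 + ω·-2.9958 = -2.9779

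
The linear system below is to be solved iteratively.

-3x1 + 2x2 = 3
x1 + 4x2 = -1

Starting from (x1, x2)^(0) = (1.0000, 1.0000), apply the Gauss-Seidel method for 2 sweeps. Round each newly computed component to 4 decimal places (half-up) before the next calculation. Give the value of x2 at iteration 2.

0.0278

Iteration 1:
  x1 = (3 - (2)·1.0000) / (-3) = -0.3333
  x2 = (-1 - (1)·-0.3333) / (4) = -0.1667
Iteration 2:
  x1 = (3 - (2)·-0.1667) / (-3) = -1.1111
  x2 = (-1 - (1)·-1.1111) / (4) = 0.0278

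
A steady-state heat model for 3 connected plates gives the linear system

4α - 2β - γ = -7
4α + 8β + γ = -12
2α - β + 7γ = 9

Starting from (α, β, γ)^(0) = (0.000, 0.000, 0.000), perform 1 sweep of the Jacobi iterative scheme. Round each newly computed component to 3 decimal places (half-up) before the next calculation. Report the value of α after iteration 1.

Iteration 1:
  α = (-7 - (-2)·0.000 - (-1)·0.000) / (4) = -1.750
  β = (-12 - (4)·0.000 - (1)·0.000) / (8) = -1.500
  γ = (9 - (2)·0.000 - (-1)·0.000) / (7) = 1.286

-1.750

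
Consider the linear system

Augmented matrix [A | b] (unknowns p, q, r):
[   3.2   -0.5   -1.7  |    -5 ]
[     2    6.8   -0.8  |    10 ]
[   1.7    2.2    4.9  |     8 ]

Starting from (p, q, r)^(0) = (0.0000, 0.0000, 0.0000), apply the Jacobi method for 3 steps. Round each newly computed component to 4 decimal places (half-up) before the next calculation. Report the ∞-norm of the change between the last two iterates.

Iteration 1:
  p = (-5 - (-0.5)·0.0000 - (-1.7)·0.0000) / (3.2) = -1.5625
  q = (10 - (2)·0.0000 - (-0.8)·0.0000) / (6.8) = 1.4706
  r = (8 - (1.7)·0.0000 - (2.2)·0.0000) / (4.9) = 1.6327
Iteration 2:
  p = (-5 - (-0.5)·1.4706 - (-1.7)·1.6327) / (3.2) = -0.4653
  q = (10 - (2)·-1.5625 - (-0.8)·1.6327) / (6.8) = 2.1222
  r = (8 - (1.7)·-1.5625 - (2.2)·1.4706) / (4.9) = 1.5145
Iteration 3:
  p = (-5 - (-0.5)·2.1222 - (-1.7)·1.5145) / (3.2) = -0.4263
  q = (10 - (2)·-0.4653 - (-0.8)·1.5145) / (6.8) = 1.7856
  r = (8 - (1.7)·-0.4653 - (2.2)·2.1222) / (4.9) = 0.8413
Change: (0.0390, -0.3366, -0.6732) → max |·| = 0.6732

0.6732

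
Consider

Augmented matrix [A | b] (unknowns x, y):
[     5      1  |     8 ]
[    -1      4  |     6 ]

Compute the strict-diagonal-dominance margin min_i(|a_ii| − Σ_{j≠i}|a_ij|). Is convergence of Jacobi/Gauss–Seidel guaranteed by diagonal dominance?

3

row 1: |5| − (1) = 4
row 2: |4| − (1) = 3
minimum over rows = 3 → strictly diagonally dominant (convergence guaranteed)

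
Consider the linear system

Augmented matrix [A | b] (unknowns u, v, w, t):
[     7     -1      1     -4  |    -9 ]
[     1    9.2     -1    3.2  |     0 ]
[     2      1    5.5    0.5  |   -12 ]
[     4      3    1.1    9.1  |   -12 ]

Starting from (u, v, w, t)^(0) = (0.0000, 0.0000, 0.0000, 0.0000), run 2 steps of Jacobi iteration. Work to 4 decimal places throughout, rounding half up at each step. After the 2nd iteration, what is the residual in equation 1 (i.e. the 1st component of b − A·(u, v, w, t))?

3.0897

Iteration 1:
  u = (-9 - (-1)·0.0000 - (1)·0.0000 - (-4)·0.0000) / (7) = -1.2857
  v = (0 - (1)·0.0000 - (-1)·0.0000 - (3.2)·0.0000) / (9.2) = 0.0000
  w = (-12 - (2)·0.0000 - (1)·0.0000 - (0.5)·0.0000) / (5.5) = -2.1818
  t = (-12 - (4)·0.0000 - (3)·0.0000 - (1.1)·0.0000) / (9.1) = -1.3187
Iteration 2:
  u = (-9 - (-1)·0.0000 - (1)·-2.1818 - (-4)·-1.3187) / (7) = -1.7276
  v = (0 - (1)·-1.2857 - (-1)·-2.1818 - (3.2)·-1.3187) / (9.2) = 0.3613
  w = (-12 - (2)·-1.2857 - (1)·0.0000 - (0.5)·-1.3187) / (5.5) = -1.5944
  t = (-12 - (4)·-1.2857 - (3)·0.0000 - (1.1)·-2.1818) / (9.1) = -0.4898
Residual b − A·x = (3.0897, -1.6234, 0.1080, 0.0375)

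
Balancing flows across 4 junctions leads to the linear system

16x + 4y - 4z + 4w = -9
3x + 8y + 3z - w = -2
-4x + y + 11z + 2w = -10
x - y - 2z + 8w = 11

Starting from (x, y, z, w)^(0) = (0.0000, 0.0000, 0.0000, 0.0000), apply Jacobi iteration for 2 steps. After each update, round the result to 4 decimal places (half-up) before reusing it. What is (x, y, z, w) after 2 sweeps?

Iteration 1:
  x = (-9 - (4)·0.0000 - (-4)·0.0000 - (4)·0.0000) / (16) = -0.5625
  y = (-2 - (3)·0.0000 - (3)·0.0000 - (-1)·0.0000) / (8) = -0.2500
  z = (-10 - (-4)·0.0000 - (1)·0.0000 - (2)·0.0000) / (11) = -0.9091
  w = (11 - (1)·0.0000 - (-1)·0.0000 - (-2)·0.0000) / (8) = 1.3750
Iteration 2:
  x = (-9 - (4)·-0.2500 - (-4)·-0.9091 - (4)·1.3750) / (16) = -1.0710
  y = (-2 - (3)·-0.5625 - (3)·-0.9091 - (-1)·1.3750) / (8) = 0.4737
  z = (-10 - (-4)·-0.5625 - (1)·-0.2500 - (2)·1.3750) / (11) = -1.3409
  w = (11 - (1)·-0.5625 - (-1)·-0.2500 - (-2)·-0.9091) / (8) = 1.1868

(-1.0710, 0.4737, -1.3409, 1.1868)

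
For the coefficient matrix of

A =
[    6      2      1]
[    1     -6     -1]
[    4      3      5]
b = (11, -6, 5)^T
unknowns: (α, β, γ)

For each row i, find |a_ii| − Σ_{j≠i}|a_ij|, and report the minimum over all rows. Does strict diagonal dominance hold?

-2

row 1: |6| − (2+1) = 3
row 2: |-6| − (1+1) = 4
row 3: |5| − (4+3) = -2
minimum over rows = -2 → not strictly diagonally dominant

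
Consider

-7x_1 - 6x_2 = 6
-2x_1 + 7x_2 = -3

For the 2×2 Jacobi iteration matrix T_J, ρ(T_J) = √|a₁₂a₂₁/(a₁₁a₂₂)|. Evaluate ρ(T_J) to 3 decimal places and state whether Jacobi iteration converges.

0.495

a₁₂a₂₁/(a₁₁a₂₂) = (-6)·(-2) / ((-7)·(7)) = -0.244898
ρ = √|-0.244898| = √0.244898 = 0.495
ρ < 1, so Jacobi converges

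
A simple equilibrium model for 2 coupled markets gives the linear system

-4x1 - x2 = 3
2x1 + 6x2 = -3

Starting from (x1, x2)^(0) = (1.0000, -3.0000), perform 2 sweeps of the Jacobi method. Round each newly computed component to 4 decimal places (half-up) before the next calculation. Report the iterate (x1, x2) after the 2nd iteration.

Iteration 1:
  x1 = (3 - (-1)·-3.0000) / (-4) = 0.0000
  x2 = (-3 - (2)·1.0000) / (6) = -0.8333
Iteration 2:
  x1 = (3 - (-1)·-0.8333) / (-4) = -0.5417
  x2 = (-3 - (2)·0.0000) / (6) = -0.5000

(-0.5417, -0.5000)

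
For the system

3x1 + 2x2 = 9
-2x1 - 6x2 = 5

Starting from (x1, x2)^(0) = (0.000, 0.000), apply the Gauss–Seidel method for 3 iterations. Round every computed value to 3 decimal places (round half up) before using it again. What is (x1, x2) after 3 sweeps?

(4.494, -2.331)

Iteration 1:
  x1 = (9 - (2)·0.000) / (3) = 3.000
  x2 = (5 - (-2)·3.000) / (-6) = -1.833
Iteration 2:
  x1 = (9 - (2)·-1.833) / (3) = 4.222
  x2 = (5 - (-2)·4.222) / (-6) = -2.241
Iteration 3:
  x1 = (9 - (2)·-2.241) / (3) = 4.494
  x2 = (5 - (-2)·4.494) / (-6) = -2.331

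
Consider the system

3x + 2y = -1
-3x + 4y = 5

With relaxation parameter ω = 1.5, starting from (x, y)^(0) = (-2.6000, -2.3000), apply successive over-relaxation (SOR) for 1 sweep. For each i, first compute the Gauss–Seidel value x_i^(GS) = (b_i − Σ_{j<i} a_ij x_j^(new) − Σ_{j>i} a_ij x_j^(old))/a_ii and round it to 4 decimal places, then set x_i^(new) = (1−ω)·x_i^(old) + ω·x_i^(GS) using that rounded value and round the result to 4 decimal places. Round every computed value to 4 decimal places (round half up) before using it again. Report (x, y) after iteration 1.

Iteration 1:
  x: GS value = (-1 - (2)·-2.3000) / (3) = 1.2000;  x ← (1−ω)·-2.6000 + ω·1.2000 = 3.1000
  y: GS value = (5 - (-3)·3.1000) / (4) = 3.5750;  y ← (1−ω)·-2.3000 + ω·3.5750 = 6.5125

(3.1000, 6.5125)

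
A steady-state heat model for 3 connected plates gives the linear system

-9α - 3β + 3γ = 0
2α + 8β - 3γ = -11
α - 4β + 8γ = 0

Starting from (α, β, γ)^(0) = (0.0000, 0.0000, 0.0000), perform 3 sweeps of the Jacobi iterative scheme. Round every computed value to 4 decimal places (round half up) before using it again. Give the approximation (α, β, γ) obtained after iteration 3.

(0.2292, -1.7474, -0.7448)

Iteration 1:
  α = (0 - (-3)·0.0000 - (3)·0.0000) / (-9) = 0.0000
  β = (-11 - (2)·0.0000 - (-3)·0.0000) / (8) = -1.3750
  γ = (0 - (1)·0.0000 - (-4)·0.0000) / (8) = 0.0000
Iteration 2:
  α = (0 - (-3)·-1.3750 - (3)·0.0000) / (-9) = 0.4583
  β = (-11 - (2)·0.0000 - (-3)·0.0000) / (8) = -1.3750
  γ = (0 - (1)·0.0000 - (-4)·-1.3750) / (8) = -0.6875
Iteration 3:
  α = (0 - (-3)·-1.3750 - (3)·-0.6875) / (-9) = 0.2292
  β = (-11 - (2)·0.4583 - (-3)·-0.6875) / (8) = -1.7474
  γ = (0 - (1)·0.4583 - (-4)·-1.3750) / (8) = -0.7448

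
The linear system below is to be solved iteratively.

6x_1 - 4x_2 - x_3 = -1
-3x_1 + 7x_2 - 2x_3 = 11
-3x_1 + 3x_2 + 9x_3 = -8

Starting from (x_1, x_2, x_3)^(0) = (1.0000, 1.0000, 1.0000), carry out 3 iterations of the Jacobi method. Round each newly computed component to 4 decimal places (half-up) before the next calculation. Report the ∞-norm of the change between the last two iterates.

0.5450

Iteration 1:
  x_1 = (-1 - (-4)·1.0000 - (-1)·1.0000) / (6) = 0.6667
  x_2 = (11 - (-3)·1.0000 - (-2)·1.0000) / (7) = 2.2857
  x_3 = (-8 - (-3)·1.0000 - (3)·1.0000) / (9) = -0.8889
Iteration 2:
  x_1 = (-1 - (-4)·2.2857 - (-1)·-0.8889) / (6) = 1.2090
  x_2 = (11 - (-3)·0.6667 - (-2)·-0.8889) / (7) = 1.6032
  x_3 = (-8 - (-3)·0.6667 - (3)·2.2857) / (9) = -1.4286
Iteration 3:
  x_1 = (-1 - (-4)·1.6032 - (-1)·-1.4286) / (6) = 0.6640
  x_2 = (11 - (-3)·1.2090 - (-2)·-1.4286) / (7) = 1.6814
  x_3 = (-8 - (-3)·1.2090 - (3)·1.6032) / (9) = -1.0203
Change: (-0.5450, 0.0782, 0.4083) → max |·| = 0.5450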